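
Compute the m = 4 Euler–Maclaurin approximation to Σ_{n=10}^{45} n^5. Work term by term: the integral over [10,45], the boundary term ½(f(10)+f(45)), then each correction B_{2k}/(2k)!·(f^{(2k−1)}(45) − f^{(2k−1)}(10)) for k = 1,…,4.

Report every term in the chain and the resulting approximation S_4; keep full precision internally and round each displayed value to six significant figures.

S_4 ≈ 1.47781e+09

The integral term ∫_10^45 x^5 dx = 1.38379e+09.
½[f(10) + f(45)] = ½[100000 + 1.84528e+08] = 9.23141e+07.
So far: 1.47611e+09.
Order-1 term: 1/12 · (2.05031e+07 − 50000.0) = 1.70443e+06.
Running total after k=1: 1.47781e+09.
Order-2 term: −1/720 · (121500 − 6000.00) = -160.417.
Running total after k=2: 1.47781e+09.
Order-3 term: 1/30240 · (120.000 − 120.000) = 0.00000.
Running total after k=3: 1.47781e+09.
Order-4 term: −1/1209600 · (0.00000 − 0.00000) = 0.00000.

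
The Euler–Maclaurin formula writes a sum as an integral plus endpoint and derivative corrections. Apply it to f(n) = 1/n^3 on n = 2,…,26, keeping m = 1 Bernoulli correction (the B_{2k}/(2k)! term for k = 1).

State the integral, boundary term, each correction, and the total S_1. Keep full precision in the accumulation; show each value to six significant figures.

S_1 ≈ 0.202413

Integral: ∫_2^26 1/x^3 dx = 0.124260.
Endpoint term: (f(2) + f(26))/2 = (0.125000 + 5.68958e-05)/2 = 0.0625284.
So far: 0.186789.
Correction k=1: B_{2}/2! · (f^{(1)}(26) − f^{(1)}(2)) = 1/12 · (-6.56490e-06 − (-0.187500)) = 0.0156245.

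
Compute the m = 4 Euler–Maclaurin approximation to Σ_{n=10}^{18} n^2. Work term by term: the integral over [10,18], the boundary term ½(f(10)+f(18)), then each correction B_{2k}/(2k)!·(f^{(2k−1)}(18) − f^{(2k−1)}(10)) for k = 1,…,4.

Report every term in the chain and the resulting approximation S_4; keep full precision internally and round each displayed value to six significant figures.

∫_10^18 x^2 dx evaluates to 1610.67.
Boundary: ½(f(10) + f(18)) = ½(100.000 + 324.000) = 212.000.
Running total after boundary: 1822.67.
k=1: B_{2}/(2)! × [f^{(1)}(18) − f^{(1)}(10)] = 1/12 × (36.0000 − 20.0000) = 1.33333.
After k=1: 1824.00.
k=2: B_{4}/(4)! × [f^{(3)}(18) − f^{(3)}(10)] = −1/720 × (0.00000 − 0.00000) = 0.00000.
After k=2: 1824.00.
k=3: B_{6}/(6)! × [f^{(5)}(18) − f^{(5)}(10)] = 1/30240 × (0.00000 − 0.00000) = 0.00000.
After k=3: 1824.00.
k=4: B_{8}/(8)! × [f^{(7)}(18) − f^{(7)}(10)] = −1/1209600 × (0.00000 − 0.00000) = 0.00000.

S_4 ≈ 1824.00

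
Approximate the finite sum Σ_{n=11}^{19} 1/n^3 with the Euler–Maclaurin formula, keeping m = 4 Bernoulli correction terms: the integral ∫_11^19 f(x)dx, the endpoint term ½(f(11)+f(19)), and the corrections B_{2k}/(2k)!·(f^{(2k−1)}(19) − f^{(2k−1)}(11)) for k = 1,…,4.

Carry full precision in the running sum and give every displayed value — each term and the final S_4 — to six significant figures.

S_4 ≈ 0.00321086

The integral term ∫_11^19 1/x^3 dx = 0.00274719.
½[f(11) + f(19)] = ½[0.000751315 + 0.000145794] = 0.000448554.
Running total after boundary: 0.00319574.
Correction k=1: B_{2}/2! · (f^{(1)}(19) − f^{(1)}(11)) = 1/12 · (-2.30201e-05 − (-0.000204904)) = 1.51570e-05.
Partial sum through k=1: 0.00321090.
Correction k=2: B_{4}/4! · (f^{(3)}(19) − f^{(3)}(11)) = −1/720 · (-1.27535e-06 − (-3.38684e-05)) = -4.52682e-08.
Partial sum through k=2: 0.00321086.
Correction k=3: B_{6}/6! · (f^{(5)}(19) − f^{(5)}(11)) = 1/30240 · (-1.48379e-07 − (-1.17560e-05)) = 3.83849e-10.
Partial sum through k=3: 0.00321086.
Correction k=4: B_{8}/8! · (f^{(7)}(19) − f^{(7)}(11)) = −1/1209600 · (-2.95935e-08 − (-6.99530e-06)) = -5.75868e-12.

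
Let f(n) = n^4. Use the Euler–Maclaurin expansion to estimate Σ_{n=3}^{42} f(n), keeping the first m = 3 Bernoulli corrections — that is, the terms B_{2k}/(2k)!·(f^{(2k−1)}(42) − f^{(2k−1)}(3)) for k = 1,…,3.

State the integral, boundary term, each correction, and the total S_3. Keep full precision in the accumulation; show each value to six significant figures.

S_3 ≈ 2.77188e+07

Integral: ∫_3^42 x^4 dx = 2.61382e+07.
Endpoint term: (f(3) + f(42))/2 = (81.0000 + 3.11170e+06)/2 = 1.55589e+06.
So far: 2.76941e+07.
k=1: B_{2}/(2)! × [f^{(1)}(42) − f^{(1)}(3)] = 1/12 × (296352 − 108.000) = 24687.0.
Running total after k=1: 2.77188e+07.
k=2: B_{4}/(4)! × [f^{(3)}(42) − f^{(3)}(3)] = −1/720 × (1008.00 − 72.0000) = -1.30000.
Running total after k=2: 2.77188e+07.
k=3: B_{6}/(6)! × [f^{(5)}(42) − f^{(5)}(3)] = 1/30240 × (0.00000 − 0.00000) = 0.00000.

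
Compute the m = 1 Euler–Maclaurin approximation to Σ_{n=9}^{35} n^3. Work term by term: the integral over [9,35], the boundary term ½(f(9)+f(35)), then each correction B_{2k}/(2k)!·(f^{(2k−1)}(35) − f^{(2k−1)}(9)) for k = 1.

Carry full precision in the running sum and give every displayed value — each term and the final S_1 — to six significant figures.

S_1 ≈ 395604

The integral term ∫_9^35 x^3 dx = 373516.
Boundary: ½(f(9) + f(35)) = ½(729.000 + 42875.0) = 21802.0.
So far: 395318.
Order-1 term: 1/12 · (3675.00 − 243.000) = 286.000.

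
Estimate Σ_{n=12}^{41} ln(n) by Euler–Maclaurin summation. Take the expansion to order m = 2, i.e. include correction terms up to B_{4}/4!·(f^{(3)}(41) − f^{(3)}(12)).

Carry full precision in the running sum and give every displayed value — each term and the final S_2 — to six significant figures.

S_2 ≈ 96.5319

∫_12^41 ln(x) dx evaluates to 93.4376.
Boundary: ½(f(12) + f(41)) = ½(2.48491 + 3.71357) = 3.09924.
Running total after boundary: 96.5368.
Correction k=1: B_{2}/2! · (f^{(1)}(41) − f^{(1)}(12)) = 1/12 · (0.0243902 − 0.0833333) = -0.00491192.
After k=1: 96.5319.
Correction k=2: B_{4}/4! · (f^{(3)}(41) − f^{(3)}(12)) = −1/720 · (2.90187e-05 − 0.00115741) = 1.56721e-06.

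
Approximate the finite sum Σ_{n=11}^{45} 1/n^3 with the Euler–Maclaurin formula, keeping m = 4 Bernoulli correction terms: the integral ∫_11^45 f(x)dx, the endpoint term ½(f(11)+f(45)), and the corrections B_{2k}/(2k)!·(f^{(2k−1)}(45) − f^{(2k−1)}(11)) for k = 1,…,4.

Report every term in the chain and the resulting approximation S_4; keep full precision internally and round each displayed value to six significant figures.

The integral term ∫_11^45 1/x^3 dx = 0.00388532.
Boundary: ½(f(11) + f(45)) = ½(0.000751315 + 1.09739e-05) = 0.000381144.
Running total after boundary: 0.00426646.
Order-1 term: 1/12 · (-7.31596e-07 − (-0.000204904)) = 1.70144e-05.
Running total after k=1: 0.00428348.
Order-2 term: −1/720 · (-7.22564e-09 − (-3.38684e-05)) = -4.70295e-08.
Running total after k=2: 0.00428343.
Order-3 term: 1/30240 · (-1.49865e-10 − (-1.17560e-05)) = 3.88751e-10.
Running total after k=3: 0.00428343.
Order-4 term: −1/1209600 · (-5.32854e-12 − (-6.99530e-06)) = -5.78314e-12.

S_4 ≈ 0.00428343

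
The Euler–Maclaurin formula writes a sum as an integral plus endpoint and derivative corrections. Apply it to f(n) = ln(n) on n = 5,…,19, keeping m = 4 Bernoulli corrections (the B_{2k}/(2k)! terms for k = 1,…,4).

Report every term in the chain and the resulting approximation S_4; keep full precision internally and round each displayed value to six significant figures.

Integral: ∫_5^19 ln(x) dx = 33.8972.
Boundary: ½(f(5) + f(19)) = ½(1.60944 + 2.94444) = 2.27694.
Running total after boundary: 36.1741.
k=1: B_{2}/(2)! × [f^{(1)}(19) − f^{(1)}(5)] = 1/12 × (0.0526316 − 0.200000) = -0.0122807.
Running total after k=1: 36.1618.
k=2: B_{4}/(4)! × [f^{(3)}(19) − f^{(3)}(5)] = −1/720 × (0.000291588 − 0.0160000) = 2.18172e-05.
Running total after k=2: 36.1618.
k=3: B_{6}/(6)! × [f^{(5)}(19) − f^{(5)}(5)] = 1/30240 × (9.69267e-06 − 0.00768000) = -2.53648e-07.
Running total after k=3: 36.1618.
k=4: B_{8}/(8)! × [f^{(7)}(19) − f^{(7)}(5)] = −1/1209600 × (8.05485e-07 − 0.00921600) = 7.61838e-09.

S_4 ≈ 36.1618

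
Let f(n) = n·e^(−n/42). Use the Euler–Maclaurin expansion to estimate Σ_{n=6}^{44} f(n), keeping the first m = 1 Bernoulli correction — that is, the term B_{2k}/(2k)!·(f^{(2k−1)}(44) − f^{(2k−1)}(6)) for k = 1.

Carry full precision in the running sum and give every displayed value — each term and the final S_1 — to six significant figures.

Integral: ∫_6^44 x·e^(−x/42) dx = 480.638.
Endpoint term: (f(6) + f(44))/2 = (5.20127 + 15.4340)/2 = 10.3176.
So far: 490.955.
Order-1 term: 1/12 · (-0.0167034 − 0.743038) = -0.0633118.

S_1 ≈ 490.892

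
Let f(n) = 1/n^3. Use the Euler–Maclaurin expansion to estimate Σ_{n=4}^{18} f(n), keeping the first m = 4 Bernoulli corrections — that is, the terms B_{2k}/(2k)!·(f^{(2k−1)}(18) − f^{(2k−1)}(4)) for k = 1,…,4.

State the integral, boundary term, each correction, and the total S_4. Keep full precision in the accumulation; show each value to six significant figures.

S_4 ≈ 0.0385600

The integral term ∫_4^18 1/x^3 dx = 0.0297068.
½[f(4) + f(18)] = ½[0.0156250 + 0.000171468] = 0.00789823.
So far: 0.0376050.
Order-1 term: 1/12 · (-2.85780e-05 − (-0.0117188)) = 0.000974181.
Running total after k=1: 0.0385792.
Order-2 term: −1/720 · (-1.76407e-06 − (-0.0146484)) = -2.03426e-05.
Running total after k=2: 0.0385589.
Order-3 term: 1/30240 · (-2.28676e-07 − (-0.0384521)) = 1.27156e-06.
Running total after k=3: 0.0385601.
Order-4 term: −1/1209600 · (-5.08169e-08 − (-0.173035)) = -1.43051e-07.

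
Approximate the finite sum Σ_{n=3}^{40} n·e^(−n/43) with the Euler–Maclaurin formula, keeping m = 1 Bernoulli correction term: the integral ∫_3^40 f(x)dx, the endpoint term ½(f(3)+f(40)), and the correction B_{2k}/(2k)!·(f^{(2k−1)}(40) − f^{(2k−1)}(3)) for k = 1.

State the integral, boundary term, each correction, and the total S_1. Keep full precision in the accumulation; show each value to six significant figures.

Integral: ∫_3^40 x·e^(−x/43) dx = 436.869.
Endpoint term: (f(3) + f(40))/2 = (2.79783 + 15.7785)/2 = 9.28816.
Integral + boundary = 446.157.
k=1: B_{2}/(2)! × [f^{(1)}(40) − f^{(1)}(3)] = 1/12 × (0.0275206 − 0.867545) = -0.0700020.

S_1 ≈ 446.087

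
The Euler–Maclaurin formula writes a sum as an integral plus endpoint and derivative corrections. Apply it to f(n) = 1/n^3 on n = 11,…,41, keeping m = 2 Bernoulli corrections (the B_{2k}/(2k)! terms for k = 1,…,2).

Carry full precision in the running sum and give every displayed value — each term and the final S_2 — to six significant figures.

S_2 ≈ 0.00423464

The integral term ∫_11^41 1/x^3 dx = 0.00383479.
Boundary: ½(f(11) + f(41)) = ½(0.000751315 + 1.45094e-05) = 0.000382912.
Running total after boundary: 0.00421770.
Order-1 term: 1/12 · (-1.06166e-06 − (-0.000204904)) = 1.69869e-05.
After k=1: 0.00423469.
Order-2 term: −1/720 · (-1.26313e-08 − (-3.38684e-05)) = -4.70220e-08.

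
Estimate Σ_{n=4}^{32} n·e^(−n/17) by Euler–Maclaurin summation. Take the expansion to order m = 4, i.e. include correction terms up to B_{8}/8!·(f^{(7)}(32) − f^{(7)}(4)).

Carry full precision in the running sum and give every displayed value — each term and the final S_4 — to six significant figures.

Integral: ∫_4^32 x·e^(−x/17) dx = 155.342.
½[f(4) + f(32)] = ½[3.16135 + 4.87141] = 4.01638.
Integral + boundary = 159.358.
k=1: B_{2}/(2)! × [f^{(1)}(32) − f^{(1)}(4)] = 1/12 × (-0.134322 − 0.604376) = -0.0615582.
Running total after k=1: 159.297.
k=2: B_{4}/(4)! × [f^{(3)}(32) − f^{(3)}(4)] = −1/720 × (0.000588723 − 0.00756074) = 9.68335e-06.
Running total after k=2: 159.297.
k=3: B_{6}/(6)! × [f^{(5)}(32) − f^{(5)}(4)] = 1/30240 × (5.68245e-06 − 4.50872e-05) = -1.30307e-09.
Running total after k=3: 159.297.
k=4: B_{8}/(8)! × [f^{(7)}(32) − f^{(7)}(4)] = −1/1209600 × (3.22761e-08 − 2.21497e-07) = 1.56433e-13.

S_4 ≈ 159.297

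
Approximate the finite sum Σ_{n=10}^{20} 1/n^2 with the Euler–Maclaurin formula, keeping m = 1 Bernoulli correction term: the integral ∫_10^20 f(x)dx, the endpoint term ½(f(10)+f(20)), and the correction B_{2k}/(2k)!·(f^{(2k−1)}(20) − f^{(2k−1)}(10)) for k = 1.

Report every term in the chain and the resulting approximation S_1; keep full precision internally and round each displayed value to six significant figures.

Integral: ∫_10^20 1/x^2 dx = 0.0500000.
Endpoint term: (f(10) + f(20))/2 = (0.0100000 + 0.00250000)/2 = 0.00625000.
Running total after boundary: 0.0562500.
k=1: B_{2}/(2)! × [f^{(1)}(20) − f^{(1)}(10)] = 1/12 × (-0.000250000 − (-0.00200000)) = 0.000145833.

S_1 ≈ 0.0563958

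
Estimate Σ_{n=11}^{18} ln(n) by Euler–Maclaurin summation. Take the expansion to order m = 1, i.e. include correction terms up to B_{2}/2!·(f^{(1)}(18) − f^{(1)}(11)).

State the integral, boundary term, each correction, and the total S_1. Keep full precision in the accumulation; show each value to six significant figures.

The integral term ∫_11^18 ln(x) dx = 18.6498.
Boundary: ½(f(11) + f(18)) = ½(2.39790 + 2.89037) = 2.64413.
Running total after boundary: 21.2940.
Correction k=1: B_{2}/2! · (f^{(1)}(18) − f^{(1)}(11)) = 1/12 · (0.0555556 − 0.0909091) = -0.00294613.

S_1 ≈ 21.2910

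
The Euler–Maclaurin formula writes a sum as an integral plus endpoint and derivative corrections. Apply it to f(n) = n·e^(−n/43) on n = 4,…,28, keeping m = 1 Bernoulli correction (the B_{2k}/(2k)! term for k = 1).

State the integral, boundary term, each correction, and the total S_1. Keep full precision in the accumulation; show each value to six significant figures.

Integral: ∫_4^28 x·e^(−x/43) dx = 249.526.
½[f(4) + f(28)] = ½[3.64469 + 14.6003] = 9.12249.
So far: 258.648.
Order-1 term: 1/12 · (0.181897 − 0.826412) = -0.0537096.

S_1 ≈ 258.594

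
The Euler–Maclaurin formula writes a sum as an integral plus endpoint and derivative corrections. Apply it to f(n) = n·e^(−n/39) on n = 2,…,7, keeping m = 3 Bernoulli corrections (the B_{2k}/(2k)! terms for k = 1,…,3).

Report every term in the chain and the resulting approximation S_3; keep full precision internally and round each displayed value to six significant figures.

The integral term ∫_2^7 x·e^(−x/39) dx = 19.8237.
½[f(2) + f(7)] = ½[1.90002 + 5.84989] = 3.87496.
So far: 23.6986.
Correction k=1: B_{2}/2! · (f^{(1)}(7) − f^{(1)}(2)) = 1/12 · (0.685701 − 0.901292) = -0.0179659.
Running total after k=1: 23.6807.
Correction k=2: B_{4}/4! · (f^{(3)}(7) − f^{(3)}(2)) = −1/720 · (0.00154970 − 0.00184176) = 4.05631e-07.
Running total after k=2: 23.6807.
Correction k=3: B_{6}/6! · (f^{(5)}(7) − f^{(5)}(2)) = 1/30240 · (1.74134e-06 − 2.03218e-06) = -9.61769e-12.

S_3 ≈ 23.6807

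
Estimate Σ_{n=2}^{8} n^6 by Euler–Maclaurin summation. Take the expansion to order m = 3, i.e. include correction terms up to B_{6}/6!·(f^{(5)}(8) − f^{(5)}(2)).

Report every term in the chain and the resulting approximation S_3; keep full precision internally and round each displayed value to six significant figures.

S_3 ≈ 446963

The integral term ∫_2^8 x^6 dx = 299575.
½[f(2) + f(8)] = ½[64.0000 + 262144] = 131104.
So far: 430679.
Order-1 term: 1/12 · (196608 − 192.000) = 16368.0.
After k=1: 447047.
Order-2 term: −1/720 · (61440.0 − 960.000) = -84.0000.
After k=2: 446963.
Order-3 term: 1/30240 · (5760.00 − 1440.00) = 0.142857.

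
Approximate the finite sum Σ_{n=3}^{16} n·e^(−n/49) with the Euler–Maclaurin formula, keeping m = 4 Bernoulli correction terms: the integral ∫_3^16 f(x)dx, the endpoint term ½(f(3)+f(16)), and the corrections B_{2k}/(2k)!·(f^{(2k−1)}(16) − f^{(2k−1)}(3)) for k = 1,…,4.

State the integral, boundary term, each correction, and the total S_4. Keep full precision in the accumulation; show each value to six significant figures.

S_4 ≈ 106.099

Integral: ∫_3^16 x·e^(−x/49) dx = 98.9495.
Endpoint term: (f(3) + f(16))/2 = (2.82184 + 11.5428)/2 = 7.18230.
Running total after boundary: 106.132.
Order-1 term: 1/12 · (0.485856 − 0.883024) = -0.0330973.
Partial sum through k=1: 106.099.
Order-2 term: −1/720 · (0.000803290 − 0.00115129) = 4.83333e-07.
Partial sum through k=2: 106.099.
Order-3 term: 1/30240 · (5.84850e-07 − 8.05834e-07) = -7.30766e-12.
Partial sum through k=3: 106.099.
Order-4 term: −1/1209600 · (3.47828e-10 − 4.71538e-10) = 1.02274e-16.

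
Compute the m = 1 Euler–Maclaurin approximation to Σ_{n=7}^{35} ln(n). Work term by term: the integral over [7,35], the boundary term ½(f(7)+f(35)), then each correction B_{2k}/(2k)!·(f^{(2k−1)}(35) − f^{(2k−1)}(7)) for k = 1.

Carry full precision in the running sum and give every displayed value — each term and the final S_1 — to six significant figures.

S_1 ≈ 85.5569

Integral: ∫_7^35 ln(x) dx = 82.8158.
½[f(7) + f(35)] = ½[1.94591 + 3.55535] = 2.75063.
So far: 85.5664.
k=1: B_{2}/(2)! × [f^{(1)}(35) − f^{(1)}(7)] = 1/12 × (0.0285714 − 0.142857) = -0.00952381.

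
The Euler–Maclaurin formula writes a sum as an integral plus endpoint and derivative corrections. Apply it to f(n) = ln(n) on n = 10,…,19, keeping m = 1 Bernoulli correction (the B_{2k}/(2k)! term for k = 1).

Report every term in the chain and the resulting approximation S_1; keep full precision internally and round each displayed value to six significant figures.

S_1 ≈ 26.5381

∫_10^19 ln(x) dx evaluates to 23.9185.
Endpoint term: (f(10) + f(19))/2 = (2.30259 + 2.94444)/2 = 2.62351.
So far: 26.5420.
Correction k=1: B_{2}/2! · (f^{(1)}(19) − f^{(1)}(10)) = 1/12 · (0.0526316 − 0.100000) = -0.00394737.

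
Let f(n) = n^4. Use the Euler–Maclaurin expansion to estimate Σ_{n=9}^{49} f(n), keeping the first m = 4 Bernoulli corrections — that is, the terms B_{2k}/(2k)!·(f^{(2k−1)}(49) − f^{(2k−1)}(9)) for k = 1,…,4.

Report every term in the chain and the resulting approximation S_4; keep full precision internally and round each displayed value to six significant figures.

S_4 ≈ 5.94079e+07

∫_9^49 x^4 dx evaluates to 5.64832e+07.
Endpoint term: (f(9) + f(49))/2 = (6561.00 + 5.76480e+06)/2 = 2.88568e+06.
So far: 5.93689e+07.
k=1: B_{2}/(2)! × [f^{(1)}(49) − f^{(1)}(9)] = 1/12 × (470596 − 2916.00) = 38973.3.
After k=1: 5.94079e+07.
k=2: B_{4}/(4)! × [f^{(3)}(49) − f^{(3)}(9)] = −1/720 × (1176.00 − 216.000) = -1.33333.
After k=2: 5.94079e+07.
k=3: B_{6}/(6)! × [f^{(5)}(49) − f^{(5)}(9)] = 1/30240 × (0.00000 − 0.00000) = 0.00000.
After k=3: 5.94079e+07.
k=4: B_{8}/(8)! × [f^{(7)}(49) − f^{(7)}(9)] = −1/1209600 × (0.00000 − 0.00000) = 0.00000.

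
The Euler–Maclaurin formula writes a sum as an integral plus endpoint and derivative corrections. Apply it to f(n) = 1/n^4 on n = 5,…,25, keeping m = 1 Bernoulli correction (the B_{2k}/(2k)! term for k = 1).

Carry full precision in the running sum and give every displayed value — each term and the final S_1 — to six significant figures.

S_1 ≈ 0.00355325

∫_5^25 1/x^4 dx evaluates to 0.00264533.
Endpoint term: (f(5) + f(25))/2 = (0.00160000 + 2.56000e-06)/2 = 0.000801280.
So far: 0.00344661.
Correction k=1: B_{2}/2! · (f^{(1)}(25) − f^{(1)}(5)) = 1/12 · (-4.09600e-07 − (-0.00128000)) = 0.000106633.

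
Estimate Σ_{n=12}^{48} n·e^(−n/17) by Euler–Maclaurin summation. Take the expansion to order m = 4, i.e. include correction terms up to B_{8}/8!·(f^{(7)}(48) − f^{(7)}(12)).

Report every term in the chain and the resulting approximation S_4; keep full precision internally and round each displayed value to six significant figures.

S_4 ≈ 182.115

Integral: ∫_12^48 x·e^(−x/17) dx = 177.748.
Boundary: ½(f(12) + f(48)) = ½(5.92407 + 2.85101) = 4.38754.
Integral + boundary = 182.136.
k=1: B_{2}/(2)! × [f^{(1)}(48) − f^{(1)}(12)] = 1/12 × (-0.108310 − 0.145198) = -0.0211257.
Running total after k=1: 182.115.
k=2: B_{4}/(4)! × [f^{(3)}(48) − f^{(3)}(12)] = −1/720 × (3.62686e-05 − 0.00391884) = 5.39245e-06.
Running total after k=2: 182.115.
k=3: B_{6}/(6)! × [f^{(5)}(48) − f^{(5)}(12)] = 1/30240 × (1.54780e-06 − 2.53815e-05) = -7.88152e-10.
Running total after k=3: 182.115.
k=4: B_{8}/(8)! × [f^{(7)}(48) − f^{(7)}(12)] = −1/1209600 × (1.02771e-08 − 1.28730e-07) = 9.79275e-14.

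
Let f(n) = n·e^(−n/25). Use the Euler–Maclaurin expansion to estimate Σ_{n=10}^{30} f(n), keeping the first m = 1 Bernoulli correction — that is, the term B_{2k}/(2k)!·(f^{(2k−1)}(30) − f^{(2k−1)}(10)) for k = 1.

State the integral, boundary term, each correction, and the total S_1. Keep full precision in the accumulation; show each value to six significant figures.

S_1 ≈ 180.219

Integral: ∫_10^30 x·e^(−x/25) dx = 172.388.
Endpoint term: (f(10) + f(30))/2 = (6.70320 + 9.03583)/2 = 7.86951.
So far: 180.258.
Order-1 term: 1/12 · (-0.0602388 − 0.402192) = -0.0385359.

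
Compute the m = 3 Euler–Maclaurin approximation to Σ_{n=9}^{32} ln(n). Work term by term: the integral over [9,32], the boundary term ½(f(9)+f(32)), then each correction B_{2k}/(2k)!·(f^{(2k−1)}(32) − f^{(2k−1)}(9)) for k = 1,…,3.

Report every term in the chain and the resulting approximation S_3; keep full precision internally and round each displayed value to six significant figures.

The integral term ∫_9^32 ln(x) dx = 68.1285.
Boundary: ½(f(9) + f(32)) = ½(2.19722 + 3.46574) = 2.83148.
So far: 70.9600.
k=1: B_{2}/(2)! × [f^{(1)}(32) − f^{(1)}(9)] = 1/12 × (0.0312500 − 0.111111) = -0.00665509.
Partial sum through k=1: 70.9534.
k=2: B_{4}/(4)! × [f^{(3)}(32) − f^{(3)}(9)] = −1/720 × (6.10352e-05 − 0.00274348) = 3.72562e-06.
Partial sum through k=2: 70.9534.
k=3: B_{6}/(6)! × [f^{(5)}(32) − f^{(5)}(9)] = 1/30240 × (7.15256e-07 − 0.000406442) = -1.34169e-08.

S_3 ≈ 70.9534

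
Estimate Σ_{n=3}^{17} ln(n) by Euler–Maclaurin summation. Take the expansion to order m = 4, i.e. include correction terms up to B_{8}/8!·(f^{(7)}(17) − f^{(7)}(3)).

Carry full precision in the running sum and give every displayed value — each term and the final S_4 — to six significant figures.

S_4 ≈ 32.8119

Integral: ∫_3^17 ln(x) dx = 30.8688.
Endpoint term: (f(3) + f(17))/2 = (1.09861 + 2.83321)/2 = 1.96591.
Integral + boundary = 32.8347.
k=1: B_{2}/(2)! × [f^{(1)}(17) − f^{(1)}(3)] = 1/12 × (0.0588235 − 0.333333) = -0.0228758.
Partial sum through k=1: 32.8118.
k=2: B_{4}/(4)! × [f^{(3)}(17) − f^{(3)}(3)] = −1/720 × (0.000407083 − 0.0740741) = 0.000102315.
Partial sum through k=2: 32.8119.
k=3: B_{6}/(6)! × [f^{(5)}(17) − f^{(5)}(3)] = 1/30240 × (1.69031e-05 − 0.0987654) = -3.26549e-06.
Partial sum through k=3: 32.8119.
k=4: B_{8}/(8)! × [f^{(7)}(17) − f^{(7)}(3)] = −1/1209600 × (1.75465e-06 − 0.329218) = 2.72170e-07.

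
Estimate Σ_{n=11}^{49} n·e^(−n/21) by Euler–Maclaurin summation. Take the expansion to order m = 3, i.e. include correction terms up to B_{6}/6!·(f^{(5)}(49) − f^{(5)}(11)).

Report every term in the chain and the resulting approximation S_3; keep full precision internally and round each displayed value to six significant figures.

S_3 ≈ 261.049

The integral term ∫_11^49 x·e^(−x/21) dx = 255.450.
Endpoint term: (f(11) + f(49))/2 = (6.51486 + 4.75163)/2 = 5.63324.
Running total after boundary: 261.083.
k=1: B_{2}/(2)! × [f^{(1)}(49) − f^{(1)}(11)] = 1/12 × (-0.129296 − 0.282029) = -0.0342770.
Running total after k=1: 261.049.
k=2: B_{4}/(4)! × [f^{(3)}(49) − f^{(3)}(11)] = −1/720 × (0.000146594 − 0.00332551) = 4.41516e-06.
Running total after k=2: 261.049.
k=3: B_{6}/(6)! × [f^{(5)}(49) − f^{(5)}(11)] = 1/30240 × (1.32965e-06 − 1.36315e-05) = -4.06807e-10.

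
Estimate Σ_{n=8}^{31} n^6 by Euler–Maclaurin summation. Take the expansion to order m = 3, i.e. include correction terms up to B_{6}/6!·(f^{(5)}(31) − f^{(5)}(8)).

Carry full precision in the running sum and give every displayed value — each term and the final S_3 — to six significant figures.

∫_8^31 x^6 dx evaluates to 3.93007e+09.
Endpoint term: (f(8) + f(31))/2 = (262144 + 8.87504e+08)/2 = 4.43883e+08.
Integral + boundary = 4.37396e+09.
Correction k=1: B_{2}/2! · (f^{(1)}(31) − f^{(1)}(8)) = 1/12 · (1.71775e+08 − 196608) = 1.42982e+07.
Partial sum through k=1: 4.38825e+09.
Correction k=2: B_{4}/4! · (f^{(3)}(31) − f^{(3)}(8)) = −1/720 · (3.57492e+06 − 61440.0) = -4879.83.
Partial sum through k=2: 4.38825e+09.
Correction k=3: B_{6}/6! · (f^{(5)}(31) − f^{(5)}(8)) = 1/30240 · (22320.0 − 5760.00) = 0.547619.

S_3 ≈ 4.38825e+09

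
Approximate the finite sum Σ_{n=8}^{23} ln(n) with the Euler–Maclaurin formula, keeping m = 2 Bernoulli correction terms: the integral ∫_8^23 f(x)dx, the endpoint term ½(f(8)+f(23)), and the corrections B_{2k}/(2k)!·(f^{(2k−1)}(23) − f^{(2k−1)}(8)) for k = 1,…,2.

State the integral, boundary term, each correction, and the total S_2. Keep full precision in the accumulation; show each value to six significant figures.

S_2 ≈ 43.0815

The integral term ∫_8^23 ln(x) dx = 40.4808.
Boundary: ½(f(8) + f(23)) = ½(2.07944 + 3.13549) = 2.60747.
So far: 43.0883.
Correction k=1: B_{2}/2! · (f^{(1)}(23) − f^{(1)}(8)) = 1/12 · (0.0434783 − 0.125000) = -0.00679348.
After k=1: 43.0815.
Correction k=2: B_{4}/4! · (f^{(3)}(23) − f^{(3)}(8)) = −1/720 · (0.000164379 − 0.00390625) = 5.19704e-06.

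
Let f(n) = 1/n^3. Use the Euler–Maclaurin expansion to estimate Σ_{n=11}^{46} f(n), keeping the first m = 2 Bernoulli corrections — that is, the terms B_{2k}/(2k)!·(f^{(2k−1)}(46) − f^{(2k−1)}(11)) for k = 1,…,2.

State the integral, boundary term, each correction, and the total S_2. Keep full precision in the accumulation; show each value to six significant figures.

S_2 ≈ 0.00429370

∫_11^46 1/x^3 dx evaluates to 0.00389594.
Endpoint term: (f(11) + f(46))/2 = (0.000751315 + 1.02737e-05)/2 = 0.000380794.
Running total after boundary: 0.00427673.
Correction k=1: B_{2}/2! · (f^{(1)}(46) − f^{(1)}(11)) = 1/12 · (-6.70023e-07 − (-0.000204904)) = 1.70195e-05.
After k=1: 0.00429375.
Correction k=2: B_{4}/4! · (f^{(3)}(46) − f^{(3)}(11)) = −1/720 · (-6.33292e-09 − (-3.38684e-05)) = -4.70307e-08.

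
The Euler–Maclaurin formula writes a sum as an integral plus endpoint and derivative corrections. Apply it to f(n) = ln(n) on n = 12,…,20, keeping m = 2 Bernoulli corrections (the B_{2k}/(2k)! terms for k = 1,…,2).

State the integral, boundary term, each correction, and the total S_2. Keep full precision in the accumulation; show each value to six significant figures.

S_2 ≈ 24.8333

Integral: ∫_12^20 ln(x) dx = 22.0958.
Endpoint term: (f(12) + f(20))/2 = (2.48491 + 2.99573)/2 = 2.74032.
Running total after boundary: 24.8361.
k=1: B_{2}/(2)! × [f^{(1)}(20) − f^{(1)}(12)] = 1/12 × (0.0500000 − 0.0833333) = -0.00277778.
Partial sum through k=1: 24.8333.
k=2: B_{4}/(4)! × [f^{(3)}(20) − f^{(3)}(12)] = −1/720 × (0.000250000 − 0.00115741) = 1.26029e-06.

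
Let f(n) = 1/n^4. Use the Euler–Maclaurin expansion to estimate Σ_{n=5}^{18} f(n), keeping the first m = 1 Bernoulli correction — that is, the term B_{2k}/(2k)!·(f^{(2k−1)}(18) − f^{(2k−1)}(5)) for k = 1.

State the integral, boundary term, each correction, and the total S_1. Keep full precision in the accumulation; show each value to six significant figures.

S_1 ≈ 0.00352076

The integral term ∫_5^18 1/x^4 dx = 0.00260951.
½[f(5) + f(18)] = ½[0.00160000 + 9.52599e-06] = 0.000804763.
So far: 0.00341427.
k=1: B_{2}/(2)! × [f^{(1)}(18) − f^{(1)}(5)] = 1/12 × (-2.11689e-06 − (-0.00128000)) = 0.000106490.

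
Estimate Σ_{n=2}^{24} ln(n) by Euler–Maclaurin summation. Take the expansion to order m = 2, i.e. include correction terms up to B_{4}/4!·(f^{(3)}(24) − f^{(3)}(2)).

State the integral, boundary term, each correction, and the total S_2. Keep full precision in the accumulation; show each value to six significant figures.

S_2 ≈ 54.7848

∫_2^24 ln(x) dx evaluates to 52.8870.
Endpoint term: (f(2) + f(24))/2 = (0.693147 + 3.17805)/2 = 1.93560.
So far: 54.8226.
k=1: B_{2}/(2)! × [f^{(1)}(24) − f^{(1)}(2)] = 1/12 × (0.0416667 − 0.500000) = -0.0381944.
Partial sum through k=1: 54.7844.
k=2: B_{4}/(4)! × [f^{(3)}(24) − f^{(3)}(2)] = −1/720 × (0.000144676 − 0.250000) = 0.000347021.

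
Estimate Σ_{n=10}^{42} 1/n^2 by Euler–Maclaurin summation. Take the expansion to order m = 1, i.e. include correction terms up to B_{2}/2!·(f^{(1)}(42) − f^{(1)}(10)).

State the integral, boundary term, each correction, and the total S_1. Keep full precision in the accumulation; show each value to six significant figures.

S_1 ≈ 0.0816383

∫_10^42 1/x^2 dx evaluates to 0.0761905.
½[f(10) + f(42)] = ½[0.0100000 + 0.000566893] = 0.00528345.
Integral + boundary = 0.0814739.
k=1: B_{2}/(2)! × [f^{(1)}(42) − f^{(1)}(10)] = 1/12 × (-2.69949e-05 − (-0.00200000)) = 0.000164417.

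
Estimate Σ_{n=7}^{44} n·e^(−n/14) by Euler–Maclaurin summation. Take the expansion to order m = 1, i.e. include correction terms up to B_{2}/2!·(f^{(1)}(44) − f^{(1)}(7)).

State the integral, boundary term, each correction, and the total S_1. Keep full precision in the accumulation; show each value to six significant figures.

S_1 ≈ 146.314

Integral: ∫_7^44 x·e^(−x/14) dx = 143.275.
½[f(7) + f(44)] = ½[4.24571 + 1.89901] = 3.07236.
Running total after boundary: 146.347.
k=1: B_{2}/(2)! × [f^{(1)}(44) − f^{(1)}(7)] = 1/12 × (-0.0924842 − 0.303265) = -0.0329791.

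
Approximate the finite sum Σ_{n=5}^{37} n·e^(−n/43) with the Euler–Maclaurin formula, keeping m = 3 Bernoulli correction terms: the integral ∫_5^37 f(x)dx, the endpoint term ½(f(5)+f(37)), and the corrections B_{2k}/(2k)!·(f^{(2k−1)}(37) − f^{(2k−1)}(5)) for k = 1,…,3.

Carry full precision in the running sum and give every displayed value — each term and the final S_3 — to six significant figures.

S_3 ≈ 392.417

Integral: ∫_5^37 x·e^(−x/43) dx = 382.427.
Endpoint term: (f(5) + f(37))/2 = (4.45113 + 15.6497)/2 = 10.0504.
Integral + boundary = 392.478.
k=1: B_{2}/(2)! × [f^{(1)}(37) − f^{(1)}(5)] = 1/12 × (0.0590184 − 0.786712) = -0.0606411.
Running total after k=1: 392.417.
k=2: B_{4}/(4)! × [f^{(3)}(37) − f^{(3)}(5)] = −1/720 × (0.000489426 − 0.00138841) = 1.24859e-06.
Running total after k=2: 392.417.
k=3: B_{6}/(6)! × [f^{(5)}(37) − f^{(5)}(5)] = 1/30240 × (5.12133e-07 − 1.27168e-06) = -2.51173e-11.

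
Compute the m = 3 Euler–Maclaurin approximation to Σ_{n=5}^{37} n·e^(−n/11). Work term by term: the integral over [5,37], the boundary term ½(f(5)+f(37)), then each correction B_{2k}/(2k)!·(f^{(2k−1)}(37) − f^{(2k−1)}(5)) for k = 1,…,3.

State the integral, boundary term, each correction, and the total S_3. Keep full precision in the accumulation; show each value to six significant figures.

∫_5^37 x·e^(−x/11) dx evaluates to 93.4400.
Endpoint term: (f(5) + f(37))/2 = (3.17368 + 1.28054)/2 = 2.22711.
Integral + boundary = 95.6671.
Order-1 term: 1/12 · (-0.0818035 − 0.346220) = -0.0356686.
Partial sum through k=1: 95.6314.
Order-2 term: −1/720 · (-0.000104010 − 0.0133528) = 1.86901e-05.
Partial sum through k=2: 95.6314.
Order-3 term: 1/30240 · (3.86812e-06 − 0.000197061) = -6.38864e-09.

S_3 ≈ 95.6314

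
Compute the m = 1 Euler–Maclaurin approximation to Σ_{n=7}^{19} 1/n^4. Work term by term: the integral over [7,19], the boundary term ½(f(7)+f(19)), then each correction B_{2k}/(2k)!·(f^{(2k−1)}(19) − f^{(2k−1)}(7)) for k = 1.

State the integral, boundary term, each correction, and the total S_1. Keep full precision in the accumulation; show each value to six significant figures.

S_1 ≈ 0.00115500

The integral term ∫_7^19 1/x^4 dx = 0.000923219.
½[f(7) + f(19)] = ½[0.000416493 + 7.67336e-06] = 0.000212083.
Integral + boundary = 0.00113530.
Order-1 term: 1/12 · (-1.61544e-06 − (-0.000237996)) = 1.96984e-05.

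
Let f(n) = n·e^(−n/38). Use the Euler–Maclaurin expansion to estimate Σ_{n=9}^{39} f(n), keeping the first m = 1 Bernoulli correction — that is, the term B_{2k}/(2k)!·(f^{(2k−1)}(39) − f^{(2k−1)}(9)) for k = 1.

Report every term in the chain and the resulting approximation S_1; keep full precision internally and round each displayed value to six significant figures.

S_1 ≈ 371.390

Integral: ∫_9^39 x·e^(−x/38) dx = 360.903.
Endpoint term: (f(9) + f(39))/2 = (7.10204 + 13.9747)/2 = 10.5384.
Running total after boundary: 371.441.
Order-1 term: 1/12 · (-0.00942960 − 0.602220) = -0.0509708.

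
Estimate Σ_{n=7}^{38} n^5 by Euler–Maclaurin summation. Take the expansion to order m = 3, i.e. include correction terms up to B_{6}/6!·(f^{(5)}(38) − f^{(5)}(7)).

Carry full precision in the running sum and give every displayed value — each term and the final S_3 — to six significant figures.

Integral: ∫_7^38 x^5 dx = 5.01803e+08.
Boundary: ½(f(7) + f(38)) = ½(16807.0 + 7.92352e+07) = 3.96260e+07.
Running total after boundary: 5.41429e+08.
Correction k=1: B_{2}/2! · (f^{(1)}(38) − f^{(1)}(7)) = 1/12 · (1.04257e+07 − 12005.0) = 867806.
After k=1: 5.42297e+08.
Correction k=2: B_{4}/4! · (f^{(3)}(38) − f^{(3)}(7)) = −1/720 · (86640.0 − 2940.00) = -116.250.
After k=2: 5.42297e+08.
Correction k=3: B_{6}/6! · (f^{(5)}(38) − f^{(5)}(7)) = 1/30240 · (120.000 − 120.000) = 0.00000.

S_3 ≈ 5.42297e+08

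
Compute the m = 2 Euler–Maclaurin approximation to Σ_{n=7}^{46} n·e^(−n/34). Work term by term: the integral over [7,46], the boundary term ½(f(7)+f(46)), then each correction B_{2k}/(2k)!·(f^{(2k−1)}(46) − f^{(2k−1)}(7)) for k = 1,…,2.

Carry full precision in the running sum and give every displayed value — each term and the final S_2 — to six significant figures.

S_2 ≈ 440.286

The integral term ∫_7^46 x·e^(−x/34) dx = 431.554.
Boundary: ½(f(7) + f(46)) = ½(5.69750 + 11.8900) = 8.79377.
Running total after boundary: 440.348.
Correction k=1: B_{2}/2! · (f^{(1)}(46) − f^{(1)}(7)) = 1/12 · (-0.0912279 − 0.646355) = -0.0614653.
After k=1: 440.286.
Correction k=2: B_{4}/4! · (f^{(3)}(46) − f^{(3)}(7)) = −1/720 · (0.000368279 − 0.00196731) = 2.22088e-06.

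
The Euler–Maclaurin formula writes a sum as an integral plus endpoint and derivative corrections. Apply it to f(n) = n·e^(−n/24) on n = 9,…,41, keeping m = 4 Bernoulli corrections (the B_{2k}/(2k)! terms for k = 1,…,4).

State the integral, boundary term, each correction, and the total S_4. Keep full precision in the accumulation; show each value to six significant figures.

S_4 ≈ 268.472

∫_9^41 x·e^(−x/24) dx evaluates to 261.712.
Endpoint term: (f(9) + f(41))/2 = (6.18560 + 7.42787)/2 = 6.80674.
So far: 268.519.
k=1: B_{2}/(2)! × [f^{(1)}(41) − f^{(1)}(9)] = 1/12 × (-0.128327 − 0.429556) = -0.0464902.
Running total after k=1: 268.472.
k=2: B_{4}/(4)! × [f^{(3)}(41) − f^{(3)}(9)] = −1/720 × (0.000406264 − 0.00313218) = 3.78599e-06.
Running total after k=2: 268.472.
k=3: B_{6}/(6)! × [f^{(5)}(41) − f^{(5)}(9)] = 1/30240 × (1.79743e-06 − 9.58090e-06) = -2.57390e-10.
Running total after k=3: 268.472.
k=4: B_{8}/(8)! × [f^{(7)}(41) − f^{(7)}(9)] = −1/1209600 × (5.01655e-09 − 2.38264e-08) = 1.55505e-14.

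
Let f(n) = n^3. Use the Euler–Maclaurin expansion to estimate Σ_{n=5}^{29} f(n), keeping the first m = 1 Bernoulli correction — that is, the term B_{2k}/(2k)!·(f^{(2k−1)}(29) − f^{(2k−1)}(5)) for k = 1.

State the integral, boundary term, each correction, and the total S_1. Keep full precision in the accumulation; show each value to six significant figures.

Integral: ∫_5^29 x^3 dx = 176664.
Endpoint term: (f(5) + f(29))/2 = (125.000 + 24389.0)/2 = 12257.0.
So far: 188921.
k=1: B_{2}/(2)! × [f^{(1)}(29) − f^{(1)}(5)] = 1/12 × (2523.00 − 75.0000) = 204.000.

S_1 ≈ 189125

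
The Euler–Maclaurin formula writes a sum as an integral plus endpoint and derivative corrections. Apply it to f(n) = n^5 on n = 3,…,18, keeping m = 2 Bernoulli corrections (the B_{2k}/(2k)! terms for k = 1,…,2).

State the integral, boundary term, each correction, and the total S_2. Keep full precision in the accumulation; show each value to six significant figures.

S_2 ≈ 6.65717e+06

Integral: ∫_3^18 x^5 dx = 5.66858e+06.
½[f(3) + f(18)] = ½[243.000 + 1.88957e+06] = 944906.
So far: 6.61349e+06.
Correction k=1: B_{2}/2! · (f^{(1)}(18) − f^{(1)}(3)) = 1/12 · (524880 − 405.000) = 43706.2.
Running total after k=1: 6.65719e+06.
Correction k=2: B_{4}/4! · (f^{(3)}(18) − f^{(3)}(3)) = −1/720 · (19440.0 − 540.000) = -26.2500.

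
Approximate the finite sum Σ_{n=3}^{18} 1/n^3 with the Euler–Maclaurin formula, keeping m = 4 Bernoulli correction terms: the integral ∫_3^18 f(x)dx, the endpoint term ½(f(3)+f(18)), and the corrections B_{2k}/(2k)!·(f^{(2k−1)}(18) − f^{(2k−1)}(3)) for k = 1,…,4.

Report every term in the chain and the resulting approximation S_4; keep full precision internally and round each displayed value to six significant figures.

The integral term ∫_3^18 1/x^3 dx = 0.0540123.
Boundary: ½(f(3) + f(18)) = ½(0.0370370 + 0.000171468) = 0.0186043.
Running total after boundary: 0.0726166.
Order-1 term: 1/12 · (-2.85780e-05 − (-0.0370370)) = 0.00308404.
Partial sum through k=1: 0.0757006.
Order-2 term: −1/720 · (-1.76407e-06 − (-0.0823045)) = -0.000114309.
Partial sum through k=2: 0.0755863.
Order-3 term: 1/30240 · (-2.28676e-07 − (-0.384088)) = 1.27013e-05.
Partial sum through k=3: 0.0755990.
Order-4 term: −1/1209600 · (-5.08169e-08 − (-3.07270)) = -2.54026e-06.

S_4 ≈ 0.0755965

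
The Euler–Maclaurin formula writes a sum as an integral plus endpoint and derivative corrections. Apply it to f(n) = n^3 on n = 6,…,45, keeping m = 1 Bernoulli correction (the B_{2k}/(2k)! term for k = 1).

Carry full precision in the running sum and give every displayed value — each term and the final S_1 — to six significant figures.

S_1 ≈ 1.07100e+06

The integral term ∫_6^45 x^3 dx = 1.02483e+06.
Endpoint term: (f(6) + f(45))/2 = (216.000 + 91125.0)/2 = 45670.5.
Integral + boundary = 1.07050e+06.
Correction k=1: B_{2}/2! · (f^{(1)}(45) − f^{(1)}(6)) = 1/12 · (6075.00 − 108.000) = 497.250.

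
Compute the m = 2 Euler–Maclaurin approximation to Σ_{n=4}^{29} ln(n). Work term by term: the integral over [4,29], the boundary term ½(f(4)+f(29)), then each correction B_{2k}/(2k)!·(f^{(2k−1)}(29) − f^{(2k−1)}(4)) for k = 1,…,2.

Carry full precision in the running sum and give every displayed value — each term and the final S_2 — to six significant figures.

S_2 ≈ 69.4653

Integral: ∫_4^29 ln(x) dx = 67.1064.
Boundary: ½(f(4) + f(29)) = ½(1.38629 + 3.36730) = 2.37680.
So far: 69.4832.
Order-1 term: 1/12 · (0.0344828 − 0.250000) = -0.0179598.
Partial sum through k=1: 69.4652.
Order-2 term: −1/720 · (8.20042e-05 − 0.0312500) = 4.32889e-05.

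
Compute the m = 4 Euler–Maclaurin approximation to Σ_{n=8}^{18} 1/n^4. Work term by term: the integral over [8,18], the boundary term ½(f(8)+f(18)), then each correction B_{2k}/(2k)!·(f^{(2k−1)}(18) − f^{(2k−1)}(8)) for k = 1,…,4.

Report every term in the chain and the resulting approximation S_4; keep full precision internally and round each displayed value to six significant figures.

Integral: ∫_8^18 1/x^4 dx = 0.000593886.
Endpoint term: (f(8) + f(18))/2 = (0.000244141 + 9.52599e-06)/2 = 0.000126833.
Integral + boundary = 0.000720719.
Correction k=1: B_{2}/2! · (f^{(1)}(18) − f^{(1)}(8)) = 1/12 · (-2.11689e-06 − (-0.000122070)) = 9.99612e-06.
Partial sum through k=1: 0.000730715.
Correction k=2: B_{4}/4! · (f^{(3)}(18) − f^{(3)}(8)) = −1/720 · (-1.96008e-07 − (-5.72205e-05)) = -7.92006e-08.
Partial sum through k=2: 0.000730636.
Correction k=3: B_{6}/6! · (f^{(5)}(18) − f^{(5)}(8)) = 1/30240 · (-3.38779e-08 − (-5.00679e-05)) = 1.65456e-09.
Partial sum through k=3: 0.000730638.
Correction k=4: B_{8}/8! · (f^{(7)}(18) − f^{(7)}(8)) = −1/1209600 · (-9.41053e-09 − (-7.04080e-05)) = -5.81999e-11.

S_4 ≈ 0.000730638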